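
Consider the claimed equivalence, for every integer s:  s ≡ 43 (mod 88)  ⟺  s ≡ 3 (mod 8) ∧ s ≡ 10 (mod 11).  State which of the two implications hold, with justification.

Both directions hold; the statement is true.

[⇒] Suppose s ≡ 43 (mod 88); write s = 88j + 43. Since 8 ∣ 88, reducing mod 8 gives s ≡ 43 ≡ 3 (mod 8); since 11 ∣ 88, reducing mod 11 gives s ≡ 43 ≡ 10 (mod 11).

[⇐] Conversely, if s ≡ 3 (mod 8) and s ≡ 10 (mod 11), then by the Chinese remainder theorem s ≡ 43 (mod 88). This is exactly s ≡ 43 (mod 88).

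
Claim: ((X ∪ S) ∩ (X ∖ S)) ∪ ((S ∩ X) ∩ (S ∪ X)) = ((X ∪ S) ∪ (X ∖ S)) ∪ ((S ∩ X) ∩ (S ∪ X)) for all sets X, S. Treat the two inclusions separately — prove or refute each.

(⊆) holds; (⊇) fails.

Reverse inclusion. This inclusion fails. Take X = ∅, S = {1}; then 1 ∈ ((X ∪ S) ∪ (X ∖ S)) ∪ ((S ∩ X) ∩ (S ∪ X)) but 1 ∉ ((X ∪ S) ∩ (X ∖ S)) ∪ ((S ∩ X) ∩ (S ∪ X)).

Forward inclusion. Let x ∈ ((X ∪ S) ∩ (X ∖ S)) ∪ ((S ∩ X) ∩ (S ∪ X)). Then either x ∈ X and x ∉ S; or x ∈ X ∩ S. In each case x ∈ ((X ∪ S) ∪ (X ∖ S)) ∪ ((S ∩ X) ∩ (S ∪ X)), so ((X ∪ S) ∩ (X ∖ S)) ∪ ((S ∩ X) ∩ (S ∪ X)) ⊆ ((X ∪ S) ∪ (X ∖ S)) ∪ ((S ∩ X) ∩ (S ∪ X)).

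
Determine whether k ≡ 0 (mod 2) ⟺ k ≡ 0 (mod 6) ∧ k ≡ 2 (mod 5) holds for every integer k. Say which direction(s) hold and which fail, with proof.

(⟸) If k ≡ 0 (mod 6) and k ≡ 2 (mod 5), then by the Chinese remainder theorem k ≡ 12 (mod 30). Since 12 ≡ 0 (mod 2) and 2 ∣ 30, we get k ≡ 0 (mod 2).

(⟹) This fails: k = 0 gives 0 ≡ 0 (mod 2) but 0 ≡ 0 (mod 5), so the conjunction on the right does not hold.

The forward direction fails; the converse holds.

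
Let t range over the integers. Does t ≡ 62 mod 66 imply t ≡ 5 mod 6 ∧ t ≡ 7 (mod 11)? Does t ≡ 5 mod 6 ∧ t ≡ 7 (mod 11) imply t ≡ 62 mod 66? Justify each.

(→) This fails: t = 62 gives 62 ≡ 62 (mod 66) but 62 ≡ 2 (mod 6), so the conjunction on the right does not hold.

(←) This fails: t = 29 satisfies both congruences on the right (29 ≡ 5 mod 6 and 29 ≡ 7 mod 11) yet 29 ≡ 29 (mod 66), not 62.

Neither implication holds.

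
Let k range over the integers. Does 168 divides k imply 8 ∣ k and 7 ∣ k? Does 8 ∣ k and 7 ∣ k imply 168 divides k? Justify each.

Not equivalent: only (⇒) holds.

(⟸) This fails: take k = 56. Both 8 ∣ 56 and 7 ∣ 56, yet 56 is not a multiple of 168 (since 56 = 0·168 + 56), so 168 ∤ 56.

(⟹) If 168 ∣ k, write k = 168q. Since 168 = 21·8, k = 8·(21q), so 8 ∣ k; and since 168 = 24·7, k = 7·(24q), so 7 ∣ k.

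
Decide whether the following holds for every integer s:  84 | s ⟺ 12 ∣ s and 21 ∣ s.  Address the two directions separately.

(→) If 84 ∣ s, write s = 84q. Since 84 = 7·12, s = 12·(7q), so 12 ∣ s; and since 84 = 4·21, s = 21·(4q), so 21 ∣ s.

(←) Suppose 12 ∣ s and 21 ∣ s. Any common multiple of 12 and 21 is a multiple of their lcm; here lcm(12, 21) = 12·21/gcd(12, 21) = 252/3 = 84, so 84 ∣ s.

Both directions hold.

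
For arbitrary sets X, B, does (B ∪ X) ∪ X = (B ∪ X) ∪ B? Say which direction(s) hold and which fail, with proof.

Forward inclusion. Let x ∈ (B ∪ X) ∪ X. Then either x ∈ X and x ∉ B; or x ∈ B and x ∉ X; or x ∈ X ∩ B. In each case x ∈ (B ∪ X) ∪ B, so (B ∪ X) ∪ X ⊆ (B ∪ X) ∪ B.

Reverse inclusion. Let x ∈ (B ∪ X) ∪ B. Then either x ∈ X and x ∉ B; or x ∈ B and x ∉ X; or x ∈ X ∩ B. In each case x ∈ (B ∪ X) ∪ X, so (B ∪ X) ∪ B ⊆ (B ∪ X) ∪ X.

Both inclusions hold; the sets are equal.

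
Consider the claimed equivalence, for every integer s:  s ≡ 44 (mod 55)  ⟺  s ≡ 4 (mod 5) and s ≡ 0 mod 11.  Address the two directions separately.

The biconditional holds.

(⟹) Suppose s ≡ 44 (mod 55); write s = 55j + 44. Since 5 ∣ 55, reducing mod 5 gives s ≡ 44 ≡ 4 (mod 5); since 11 ∣ 55, reducing mod 11 gives s ≡ 44 ≡ 0 (mod 11).

(⟸) Conversely, if s ≡ 4 (mod 5) and s ≡ 0 (mod 11), then by the Chinese remainder theorem s ≡ 44 (mod 55). This is exactly s ≡ 44 (mod 55).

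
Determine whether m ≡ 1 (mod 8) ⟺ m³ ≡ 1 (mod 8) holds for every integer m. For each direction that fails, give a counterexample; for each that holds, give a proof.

[⇒] Suppose m ≡ 1 (mod 8). Write m = 8j + 1. Then (8j + 1)³ = 512j³ + 192j² + 24j + 1 = 8(64j³ + 24j² + 3j) + 1, so m³ ≡ 1 (mod 8).

[⇐] For the converse, argue contrapositively. If m ≢ 1 (mod 8), then m is congruent to one of 0, 2, 3, 4, 5, 6, 7 modulo 8, and these give m³ ≡ 0, 0, 3, 0, 5, 0, 7 respectively — never 1.

Both directions hold; the statement is true.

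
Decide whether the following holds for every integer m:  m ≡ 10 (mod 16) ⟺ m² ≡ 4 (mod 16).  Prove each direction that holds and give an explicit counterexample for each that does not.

[⇒] Suppose m ≡ 10 (mod 16). Write m = 16j + 10. Then (16j + 10)² = 256j² + 320j + 100 = 16(16j² + 20j + 6) + 4, so m² ≡ 4 (mod 16).

[⇐] This fails: take m = 2. Then 2² = 4 ≡ 4 (mod 16), yet 2 ≡ 2 (mod 16), not 10.

The forward direction holds; the converse fails.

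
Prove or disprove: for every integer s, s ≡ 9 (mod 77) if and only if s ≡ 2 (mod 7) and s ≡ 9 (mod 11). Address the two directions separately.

(→) Suppose s ≡ 9 (mod 77); write s = 77j + 9. Since 7 ∣ 77, reducing mod 7 gives s ≡ 9 ≡ 2 (mod 7); since 11 ∣ 77, reducing mod 11 gives s ≡ 9 (mod 11).

(←) Conversely, if s ≡ 2 (mod 7) and s ≡ 9 (mod 11), then by the Chinese remainder theorem s ≡ 9 (mod 77). This is exactly s ≡ 9 (mod 77).

Both directions hold; the statement is true.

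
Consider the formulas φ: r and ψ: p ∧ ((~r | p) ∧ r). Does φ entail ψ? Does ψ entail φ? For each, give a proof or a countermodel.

The forward direction fails; the converse holds.

(⟹) This fails. Under r = T, p = F, the left side is true but the right side is false.

(⟸) Assume the antecedent. If r is true, r reduces to true regardless of the other variables. If r is false, the antecedent cannot hold. Either way r holds.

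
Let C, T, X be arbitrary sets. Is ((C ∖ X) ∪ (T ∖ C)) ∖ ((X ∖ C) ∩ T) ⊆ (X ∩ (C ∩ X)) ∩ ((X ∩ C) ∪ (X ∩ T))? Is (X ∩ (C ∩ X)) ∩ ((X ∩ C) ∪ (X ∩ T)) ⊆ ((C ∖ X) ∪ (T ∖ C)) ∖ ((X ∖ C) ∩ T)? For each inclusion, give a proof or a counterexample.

(⊆) fails and (⊇) fails.

Forward inclusion. This inclusion fails. Take C = {1}, T = ∅, X = ∅; then 1 ∈ ((C ∖ X) ∪ (T ∖ C)) ∖ ((X ∖ C) ∩ T) but 1 ∉ (X ∩ (C ∩ X)) ∩ ((X ∩ C) ∪ (X ∩ T)).

Reverse inclusion. This inclusion fails. Take C = {1}, T = ∅, X = {1}; then 1 ∈ (X ∩ (C ∩ X)) ∩ ((X ∩ C) ∪ (X ∩ T)) but 1 ∉ ((C ∖ X) ∪ (T ∖ C)) ∖ ((X ∖ C) ∩ T).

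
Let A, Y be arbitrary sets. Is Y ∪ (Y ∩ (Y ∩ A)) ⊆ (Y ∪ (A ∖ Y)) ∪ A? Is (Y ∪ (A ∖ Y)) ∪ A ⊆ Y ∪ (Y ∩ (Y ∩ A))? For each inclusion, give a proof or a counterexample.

(⊆) holds; (⊇) fails.

(⊆) Let x ∈ Y ∪ (Y ∩ (Y ∩ A)). Then either x ∈ Y and x ∉ A; or x ∈ A ∩ Y. In each case x ∈ (Y ∪ (A ∖ Y)) ∪ A, so Y ∪ (Y ∩ (Y ∩ A)) ⊆ (Y ∪ (A ∖ Y)) ∪ A.

(⊇) This inclusion fails. Take A = {1}, Y = ∅; then 1 ∈ (Y ∪ (A ∖ Y)) ∪ A but 1 ∉ Y ∪ (Y ∩ (Y ∩ A)).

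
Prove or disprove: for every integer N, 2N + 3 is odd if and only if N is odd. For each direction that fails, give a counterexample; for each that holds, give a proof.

(⟸) Suppose N is odd. Since 2 is even, 2N is even for every N, so 2N + 3 has the same parity as 3, which is odd. Hence 2N + 3 is odd.

(⟹) This fails: take N = 0. Then 2N + 3 = 3, which is odd, yet N = 0 is even, not odd.

Only the reverse direction holds.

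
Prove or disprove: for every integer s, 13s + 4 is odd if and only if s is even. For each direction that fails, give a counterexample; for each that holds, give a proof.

Both directions fail.

(→) This fails: s = 5 gives 13s + 4 = 69, which is odd, but 5 is odd, not even.

(←) This also fails: s = 0 is even, but 13s + 4 = 4 is even, not odd.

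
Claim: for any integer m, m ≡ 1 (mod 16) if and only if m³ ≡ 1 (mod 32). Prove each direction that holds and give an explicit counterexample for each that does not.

Only the reverse direction holds.

[⇐] The residues r modulo 32 with r³ ≡ 1 (mod 32) are exactly {1}, and each is ≡ 1 (mod 16).

[⇒] This fails: take m = 17. Then 17 ≡ 1 (mod 16), but 17³ = 4913 ≡ 17 (mod 32), not 1.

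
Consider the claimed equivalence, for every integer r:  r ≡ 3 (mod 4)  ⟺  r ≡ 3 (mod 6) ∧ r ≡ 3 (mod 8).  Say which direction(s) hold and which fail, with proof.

Forward direction. This fails: r = 7 gives 7 ≡ 3 (mod 4) but 7 ≡ 1 (mod 6), so the conjunction on the right does not hold.

Converse. If r ≡ 3 (mod 6) and r ≡ 3 (mod 8), then by the Chinese remainder theorem r ≡ 3 (mod 24). Since 3 ≡ 3 (mod 4) and 4 ∣ 24, we get r ≡ 3 (mod 4).

Not equivalent: only (⇐) holds.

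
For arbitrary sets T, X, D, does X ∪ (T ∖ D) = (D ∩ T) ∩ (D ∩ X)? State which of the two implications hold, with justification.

(⊇) Let x ∈ (D ∩ T) ∩ (D ∩ X). Then x ∈ T ∩ X ∩ D, from which x ∈ X ∪ (T ∖ D).

(⊆) This inclusion fails. Take T = {1}, X = ∅, D = ∅; then 1 ∈ X ∪ (T ∖ D) but 1 ∉ (D ∩ T) ∩ (D ∩ X).

(⊆) fails; (⊇) holds.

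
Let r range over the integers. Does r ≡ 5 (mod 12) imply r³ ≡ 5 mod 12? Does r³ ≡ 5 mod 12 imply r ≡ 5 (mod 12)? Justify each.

Both directions hold.

(⟹) Suppose r ≡ 5 (mod 12). Write r = 12j + 5. Then (12j + 5)³ = 1728j³ + 2160j² + 900j + 125 = 12(144j³ + 180j² + 75j + 10) + 5, so r³ ≡ 5 (mod 12).

(⟸) Conversely, suppose r³ ≡ 5 (mod 12). The only residue r in {0, …, 11} with r³ ≡ 5 (mod 12) is r = 5, so r ≡ 5 (mod 12).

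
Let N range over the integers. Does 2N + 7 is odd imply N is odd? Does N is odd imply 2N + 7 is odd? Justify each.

(⇐) Suppose N is odd. Since 2 is even, 2N is even for every N, so 2N + 7 has the same parity as 7, which is odd. Hence 2N + 7 is odd.

(⇒) This fails: take N = 6. Then 2N + 7 = 19, which is odd, yet N = 6 is even, not odd.

Only the reverse direction holds.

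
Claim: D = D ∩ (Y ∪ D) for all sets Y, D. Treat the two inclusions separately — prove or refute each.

Both inclusions hold; the sets are equal.

(⊆) Let x ∈ D. Then either x ∈ D and x ∉ Y; or x ∈ Y ∩ D. In each case x ∈ D ∩ (Y ∪ D), so D ⊆ D ∩ (Y ∪ D).

(⊇) Let x ∈ D ∩ (Y ∪ D). Then either x ∈ D and x ∉ Y; or x ∈ Y ∩ D. In each case x ∈ D, so D ∩ (Y ∪ D) ⊆ D.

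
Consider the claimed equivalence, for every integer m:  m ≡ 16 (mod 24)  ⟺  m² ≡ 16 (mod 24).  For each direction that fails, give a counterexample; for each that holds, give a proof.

(⟸) This fails: take m = 4. Then 4² = 16 ≡ 16 (mod 24), yet 4 ≡ 4 (mod 24), not 16.

(⟹) Suppose m ≡ 16 (mod 24). Write m = 24j + 16. Then (24j + 16)² = 576j² + 768j + 256 = 24(24j² + 32j + 10) + 16, so m² ≡ 16 (mod 24).

Only the forward implication holds.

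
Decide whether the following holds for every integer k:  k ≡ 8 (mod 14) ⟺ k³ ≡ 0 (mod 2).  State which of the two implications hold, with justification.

(⇒) Suppose k ≡ 8 (mod 14). Then k³ ≡ 8³ = 512 (mod 14), and since 2 ∣ 14, also k³ ≡ 0 (mod 2).

(⇐) This fails: take k = 0. Then 0³ = 0 ≡ 0 (mod 2), yet 0 ≡ 0 (mod 14), not 8.

Not equivalent: only (⇒) holds.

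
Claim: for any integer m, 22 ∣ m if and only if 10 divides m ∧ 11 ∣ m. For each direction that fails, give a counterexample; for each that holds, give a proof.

Only the converse holds.

[⇐] Suppose 10 ∣ m and 11 ∣ m. Any common multiple of 10 and 11 is a multiple of their lcm; here gcd(10, 11) = 1, so lcm(10, 11) = 10·11 = 110, so 110 ∣ m. Since 22 ∣ 110, it follows that 22 ∣ m.

[⇒] This fails: take m = 22. Certainly 22 ∣ 22, but 10 ∤ 22.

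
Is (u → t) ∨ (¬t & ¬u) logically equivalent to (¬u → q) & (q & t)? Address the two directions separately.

The forward direction fails; the converse holds.

(⇒) This fails. Under t = F, q = F, u = F, the left side is true but the right side is false.

(⇐) Assume the antecedent. If t is true, (u → t) ∨ (¬t & ¬u) reduces to true regardless of the other variables. If t is false, the antecedent cannot hold. Either way (u → t) ∨ (¬t & ¬u) holds.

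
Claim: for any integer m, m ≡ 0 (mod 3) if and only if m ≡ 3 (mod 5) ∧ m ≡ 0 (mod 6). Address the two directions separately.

Forward direction. This fails: m = 0 gives 0 ≡ 0 (mod 3) but 0 ≡ 0 (mod 5), so the conjunction on the right does not hold.

Converse. If m ≡ 3 (mod 5) and m ≡ 0 (mod 6), then by the Chinese remainder theorem m ≡ 18 (mod 30). Since 18 ≡ 0 (mod 3) and 3 ∣ 30, we get m ≡ 0 (mod 3).

(⇒) fails; (⇐) holds.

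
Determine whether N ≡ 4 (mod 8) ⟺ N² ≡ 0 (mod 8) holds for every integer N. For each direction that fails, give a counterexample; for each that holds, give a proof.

The forward direction holds; the converse fails.

(⇒) Suppose N ≡ 4 (mod 8). Write N = 8j + 4. Then (8j + 4)² = 64j² + 64j + 16 = 8(8j² + 8j + 2) + 0, so N² ≡ 0 (mod 8).

(⇐) This fails: take N = 0. Then 0² = 0 ≡ 0 (mod 8), yet 0 ≡ 0 (mod 8), not 4.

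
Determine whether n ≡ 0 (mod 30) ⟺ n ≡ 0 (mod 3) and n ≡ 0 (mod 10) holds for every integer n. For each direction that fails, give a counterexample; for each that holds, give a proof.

Both directions hold; the statement is true.

(⇒) Suppose n ≡ 0 (mod 30); write n = 30j + 0. Since 3 ∣ 30, reducing mod 3 gives n ≡ 0 (mod 3); since 10 ∣ 30, reducing mod 10 gives n ≡ 0 (mod 10).

(⇐) Conversely, if n ≡ 0 (mod 3) and n ≡ 0 (mod 10), then by the Chinese remainder theorem n ≡ 0 (mod 30). This is exactly n ≡ 0 (mod 30).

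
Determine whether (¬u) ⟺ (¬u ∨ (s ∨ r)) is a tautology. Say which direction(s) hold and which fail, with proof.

(⟸) This fails. Under s = T, r = F, u = T, the left side is false but the right side is true.

(⟹) Assume the antecedent. If s is true, ¬u ∨ (s ∨ r) reduces to true regardless of the other variables. If s is false, the antecedent forces (s = F, r = F, u = F) or (s = F, r = T, u = F), and ¬u ∨ (s ∨ r) holds there. Either way ¬u ∨ (s ∨ r) holds.

The forward direction holds; the converse fails.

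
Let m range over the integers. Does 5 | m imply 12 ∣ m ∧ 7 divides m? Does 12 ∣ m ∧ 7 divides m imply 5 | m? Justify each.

(⇒) fails and (⇐) fails.

Forward direction. This fails: take m = 5. Certainly 5 ∣ 5, but 12 ∤ 5.

Converse. This fails: take m = 84. Both 12 ∣ 84 and 7 ∣ 84, yet 84 is not a multiple of 5 (since 84 = 16·5 + 4), so 5 ∤ 84.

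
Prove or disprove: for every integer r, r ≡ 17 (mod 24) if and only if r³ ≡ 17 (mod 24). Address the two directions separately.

Equivalent; both directions hold.

Forward direction. Suppose r ≡ 17 (mod 24). Write r = 24j + 17. Then (24j + 17)³ = 13824j³ + 29376j² + 20808j + 4913 = 24(576j³ + 1224j² + 867j + 204) + 17, so r³ ≡ 17 (mod 24).

Converse. Suppose r³ ≡ 17 (mod 24). The only residue r in {0, …, 23} with r³ ≡ 17 (mod 24) is r = 17, so r ≡ 17 (mod 24).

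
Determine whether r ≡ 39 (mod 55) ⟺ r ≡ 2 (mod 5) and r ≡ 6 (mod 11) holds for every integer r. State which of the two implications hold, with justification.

(⟹) This fails: r = 39 gives 39 ≡ 39 (mod 55) but 39 ≡ 4 (mod 5), so the conjunction on the right does not hold.

(⟸) This fails: r = 17 satisfies both congruences on the right (17 ≡ 2 mod 5 and 17 ≡ 6 mod 11) yet 17 ≡ 17 (mod 55), not 39.

Neither implication holds.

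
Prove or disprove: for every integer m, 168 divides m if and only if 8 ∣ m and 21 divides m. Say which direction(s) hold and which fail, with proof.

Both directions hold.

Forward direction. If 168 ∣ m, write m = 168q. Since 168 = 21·8, m = 8·(21q), so 8 ∣ m; and since 168 = 8·21, m = 21·(8q), so 21 ∣ m.

Converse. Suppose 8 ∣ m and 21 ∣ m. Any common multiple of 8 and 21 is a multiple of their lcm; here gcd(8, 21) = 1, so lcm(8, 21) = 8·21 = 168, so 168 ∣ m.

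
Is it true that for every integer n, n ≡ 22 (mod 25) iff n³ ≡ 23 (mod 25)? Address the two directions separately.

Both directions hold; the statement is true.

(⟹) Suppose n ≡ 22 (mod 25). Write n = 25j + 22. Then (25j + 22)³ = 15625j³ + 41250j² + 36300j + 10648 = 25(625j³ + 1650j² + 1452j + 425) + 23, so n³ ≡ 23 (mod 25).

(⟸) Conversely, suppose n³ ≡ 23 (mod 25). The only residue r in {0, …, 24} with r³ ≡ 23 (mod 25) is r = 22, so n ≡ 22 (mod 25).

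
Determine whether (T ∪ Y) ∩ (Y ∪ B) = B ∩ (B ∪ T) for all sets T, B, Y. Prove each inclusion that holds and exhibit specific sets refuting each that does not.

Both inclusions fail.

Forward inclusion. This inclusion fails. Take T = ∅, B = ∅, Y = {1}; then 1 ∈ (T ∪ Y) ∩ (Y ∪ B) but 1 ∉ B ∩ (B ∪ T).

Reverse inclusion. This inclusion fails. Take T = ∅, B = {1}, Y = ∅; then 1 ∈ B ∩ (B ∪ T) but 1 ∉ (T ∪ Y) ∩ (Y ∪ B).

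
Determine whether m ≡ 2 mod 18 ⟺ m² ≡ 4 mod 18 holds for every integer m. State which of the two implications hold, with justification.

Not equivalent: only (⇒) holds.

Forward direction. Suppose m ≡ 2 mod 18. Write m = 18j + 2. Then (18j + 2)² = 324j² + 72j + 4 = 18(18j² + 4j) + 4, so m² ≡ 4 (mod 18).

Converse. This fails: take m = 16. Then 16² = 256 ≡ 4 (mod 18), yet 16 ≡ 16 (mod 18), not 2.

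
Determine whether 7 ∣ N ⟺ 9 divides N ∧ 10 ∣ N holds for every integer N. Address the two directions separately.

Neither direction holds.

(⇒) This fails: take N = 7. Certainly 7 ∣ 7, but 9 ∤ 7.

(⇐) This fails: take N = 90. Both 9 ∣ 90 and 10 ∣ 90, yet 90 is not a multiple of 7 (since 90 = 12·7 + 6), so 7 ∤ 90.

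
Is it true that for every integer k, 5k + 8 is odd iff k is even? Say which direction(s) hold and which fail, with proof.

(→) This fails: k = 5 gives 5k + 8 = 33, which is odd, but 5 is odd, not even.

(←) This also fails: k = 2 is even, but 5k + 8 = 18 is even, not odd.

Neither implication holds.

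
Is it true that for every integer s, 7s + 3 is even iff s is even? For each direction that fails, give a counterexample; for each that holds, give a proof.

Neither direction holds.

(→) This fails: s = 1 gives 7s + 3 = 10, which is even, but 1 is odd, not even.

(←) This also fails: s = 6 is even, but 7s + 3 = 45 is odd, not even.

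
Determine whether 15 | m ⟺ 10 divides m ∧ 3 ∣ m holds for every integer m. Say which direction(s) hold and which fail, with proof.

(→) This fails: take m = 15. Certainly 15 ∣ 15, but 10 ∤ 15.

(←) Suppose 10 ∣ m and 3 ∣ m. Any common multiple of 10 and 3 is a multiple of their lcm; here gcd(10, 3) = 1, so lcm(10, 3) = 10·3 = 30, so 30 ∣ m. Since 15 ∣ 30, it follows that 15 ∣ m.

The forward direction fails; the converse holds.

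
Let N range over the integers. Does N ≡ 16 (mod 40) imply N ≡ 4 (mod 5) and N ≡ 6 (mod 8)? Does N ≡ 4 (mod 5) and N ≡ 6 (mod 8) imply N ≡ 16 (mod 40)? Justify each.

Neither implication holds.

(⇒) This fails: N = 16 gives 16 ≡ 16 (mod 40) but 16 ≡ 1 (mod 5), so the conjunction on the right does not hold.

(⇐) This fails: N = 14 satisfies both congruences on the right (14 ≡ 4 mod 5 and 14 ≡ 6 mod 8) yet 14 ≡ 14 (mod 40), not 16.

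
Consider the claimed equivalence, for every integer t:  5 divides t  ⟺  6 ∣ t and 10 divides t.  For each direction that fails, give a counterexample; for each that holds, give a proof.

Only the reverse direction holds.

(←) Suppose 6 ∣ t and 10 ∣ t. Any common multiple of 6 and 10 is a multiple of their lcm; here lcm(6, 10) = 6·10/gcd(6, 10) = 60/2 = 30, so 30 ∣ t. Since 5 ∣ 30, it follows that 5 ∣ t.

(→) This fails: take t = 5. Certainly 5 ∣ 5, but 6 ∤ 5.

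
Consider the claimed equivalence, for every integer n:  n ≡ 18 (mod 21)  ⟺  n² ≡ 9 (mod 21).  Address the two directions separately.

Only the forward implication holds.

(→) Suppose n ≡ 18 (mod 21). Write n = 21j + 18. Then (21j + 18)² = 441j² + 756j + 324 = 21(21j² + 36j + 15) + 9, so n² ≡ 9 (mod 21).

(←) This fails: take n = 3. Then 3² = 9 ≡ 9 (mod 21), yet 3 ≡ 3 (mod 21), not 18.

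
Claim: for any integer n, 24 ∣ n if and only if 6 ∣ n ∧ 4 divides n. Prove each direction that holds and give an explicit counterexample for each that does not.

Not equivalent: only (⇒) holds.

(⇒) If 24 ∣ n, write n = 24q. Since 24 = 4·6, n = 6·(4q), so 6 ∣ n; and since 24 = 6·4, n = 4·(6q), so 4 ∣ n.

(⇐) This fails: take n = 12. Both 6 ∣ 12 and 4 ∣ 12, yet 12 is not a multiple of 24 (since 12 = 0·24 + 12), so 24 ∤ 12.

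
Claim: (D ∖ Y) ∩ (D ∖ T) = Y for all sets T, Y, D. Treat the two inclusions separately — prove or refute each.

Both inclusions fail.

(⊆) This inclusion fails. Take T = ∅, Y = ∅, D = {1}; then 1 ∈ (D ∖ Y) ∩ (D ∖ T) but 1 ∉ Y.

(⊇) This inclusion fails. Take T = ∅, Y = {1}, D = ∅; then 1 ∈ Y but 1 ∉ (D ∖ Y) ∩ (D ∖ T).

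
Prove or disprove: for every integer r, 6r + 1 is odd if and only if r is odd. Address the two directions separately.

Forward direction. This fails: take r = 0. Then 6r + 1 = 1, which is odd, yet r = 0 is even, not odd.

Converse. Suppose r is odd. Since 6 is even, 6r is even for every r, so 6r + 1 has the same parity as 1, which is odd. Hence 6r + 1 is odd.

Not equivalent: only (⇐) holds.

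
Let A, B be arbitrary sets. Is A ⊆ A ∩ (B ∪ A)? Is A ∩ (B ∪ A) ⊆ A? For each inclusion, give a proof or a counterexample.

Both inclusions hold; the sets are equal.

(⟹) Let x ∈ A. Then either x ∈ A and x ∉ B; or x ∈ A ∩ B. In each case x ∈ A ∩ (B ∪ A), so A ⊆ A ∩ (B ∪ A).

(⟸) Let x ∈ A ∩ (B ∪ A). Then either x ∈ A and x ∉ B; or x ∈ A ∩ B. In each case x ∈ A, so A ∩ (B ∪ A) ⊆ A.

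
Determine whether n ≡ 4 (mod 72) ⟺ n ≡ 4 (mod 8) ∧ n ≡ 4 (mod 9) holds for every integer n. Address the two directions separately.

Equivalent; both directions hold.

(⟹) Suppose n ≡ 4 (mod 72); write n = 72j + 4. Since 8 ∣ 72, reducing mod 8 gives n ≡ 4 (mod 8); since 9 ∣ 72, reducing mod 9 gives n ≡ 4 (mod 9).

(⟸) Conversely, if n ≡ 4 (mod 8) and n ≡ 4 (mod 9), then by the Chinese remainder theorem n ≡ 4 (mod 72). This is exactly n ≡ 4 (mod 72).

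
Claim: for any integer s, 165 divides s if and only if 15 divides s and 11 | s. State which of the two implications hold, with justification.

Both directions hold.

[⇒] If 165 ∣ s, write s = 165q. Since 165 = 11·15, s = 15·(11q), so 15 ∣ s; and since 165 = 15·11, s = 11·(15q), so 11 ∣ s.

[⇐] Suppose 15 ∣ s and 11 ∣ s. Any common multiple of 15 and 11 is a multiple of their lcm; here gcd(15, 11) = 1, so lcm(15, 11) = 15·11 = 165, so 165 ∣ s.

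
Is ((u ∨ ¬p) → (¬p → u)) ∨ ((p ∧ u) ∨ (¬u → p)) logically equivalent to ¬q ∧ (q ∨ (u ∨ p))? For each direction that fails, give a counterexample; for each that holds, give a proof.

The forward direction fails; the converse holds.

Forward direction. This fails. Under p = T, q = T, u = F, the left side is true but the right side is false.

Converse. Assume the antecedent. If p is true, the consequent reduces to true regardless of the other variables. If p is false, the antecedent forces (p = F, q = F, u = T), and the consequent holds there. Either way the consequent holds.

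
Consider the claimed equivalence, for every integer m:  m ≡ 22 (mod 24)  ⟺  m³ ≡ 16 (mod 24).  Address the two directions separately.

The forward direction holds; the converse fails.

(→) Suppose m ≡ 22 (mod 24). Write m = 24j + 22. Then (24j + 22)³ = 13824j³ + 38016j² + 34848j + 10648 = 24(576j³ + 1584j² + 1452j + 443) + 16, so m³ ≡ 16 (mod 24).

(←) This fails: take m = 4. Then 4³ = 64 ≡ 16 (mod 24), yet 4 ≡ 4 (mod 24), not 22.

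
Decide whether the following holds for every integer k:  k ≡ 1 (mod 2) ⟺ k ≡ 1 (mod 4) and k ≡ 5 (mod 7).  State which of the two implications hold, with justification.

Only the converse holds.

Forward direction. This fails: k = 1 gives 1 ≡ 1 (mod 2) but 1 ≡ 1 (mod 7), so the conjunction on the right does not hold.

Converse. If k ≡ 1 (mod 4) and k ≡ 5 (mod 7), then by the Chinese remainder theorem k ≡ 5 (mod 28). Since 5 ≡ 1 (mod 2) and 2 ∣ 28, we get k ≡ 1 (mod 2).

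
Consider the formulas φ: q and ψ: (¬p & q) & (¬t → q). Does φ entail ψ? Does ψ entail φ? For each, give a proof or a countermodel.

Only the converse holds.

(⇐) Assume the antecedent. If t is true, the antecedent forces (t = T, q = T, p = F), and q holds there. If t is false, the antecedent forces (t = F, q = T, p = F), and q holds there. Either way q holds.

(⇒) This fails. Under t = F, q = T, p = T, the left side is true but the right side is false.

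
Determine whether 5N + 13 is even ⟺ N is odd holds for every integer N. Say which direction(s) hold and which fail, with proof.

(→) Suppose 5N + 13 is even. Since 5 is odd, 5N and N have the same parity, so 5N + 13 ≡ N + 13 (mod 2). As 13 is odd, 5N + 13 is even exactly when N is odd. Thus N is odd.

(←) Conversely, suppose N is odd; write N = 2j + 1. Then 5N + 13 = 5·(2j + 1) + 13 = 2·5j + 18, which is even.

Both implications hold.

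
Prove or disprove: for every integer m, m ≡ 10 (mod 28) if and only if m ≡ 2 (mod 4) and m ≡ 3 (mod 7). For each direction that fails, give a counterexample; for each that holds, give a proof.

Converse. If m ≡ 2 (mod 4) and m ≡ 3 (mod 7), then by the Chinese remainder theorem m ≡ 10 (mod 28). This is exactly m ≡ 10 (mod 28).

Forward direction. Suppose m ≡ 10 (mod 28); write m = 28j + 10. Since 4 ∣ 28, reducing mod 4 gives m ≡ 10 ≡ 2 (mod 4); since 7 ∣ 28, reducing mod 7 gives m ≡ 10 ≡ 3 (mod 7).

Both directions hold.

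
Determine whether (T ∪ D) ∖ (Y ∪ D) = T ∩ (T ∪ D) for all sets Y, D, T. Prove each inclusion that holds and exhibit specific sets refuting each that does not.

(⊆) Let x ∈ (T ∪ D) ∖ (Y ∪ D). Then x ∈ T and x ∉ Y, D, from which x ∈ T ∩ (T ∪ D).

(⊇) This inclusion fails. Take Y = {1}, D = ∅, T = {1}; then 1 ∈ T ∩ (T ∪ D) but 1 ∉ (T ∪ D) ∖ (Y ∪ D).

The sets are not equal: only the forward inclusion holds.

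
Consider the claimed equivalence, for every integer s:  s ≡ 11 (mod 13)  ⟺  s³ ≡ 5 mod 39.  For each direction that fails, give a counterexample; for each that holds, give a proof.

(→) This fails: take s = 24. Then 24 ≡ 11 (mod 13), but 24³ = 13824 ≡ 18 (mod 39), not 5.

(←) This fails: take s = 8. Then 8³ = 512 ≡ 5 (mod 39), yet 8 ≡ 8 (mod 13), not 11.

Neither implication holds.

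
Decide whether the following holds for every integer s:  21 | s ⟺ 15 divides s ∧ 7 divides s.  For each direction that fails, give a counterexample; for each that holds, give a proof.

Not equivalent: only (⇐) holds.

Forward direction. This fails: take s = 21. Certainly 21 ∣ 21, but 15 ∤ 21.

Converse. Suppose 15 ∣ s and 7 ∣ s. Any common multiple of 15 and 7 is a multiple of their lcm; here gcd(15, 7) = 1, so lcm(15, 7) = 15·7 = 105, so 105 ∣ s. Since 21 ∣ 105, it follows that 21 ∣ s.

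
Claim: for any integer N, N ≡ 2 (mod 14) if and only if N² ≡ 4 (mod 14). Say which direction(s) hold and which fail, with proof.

(⇒) Suppose N ≡ 2 (mod 14). Write N = 14j + 2. Then (14j + 2)² = 196j² + 56j + 4 = 14(14j² + 4j) + 4, so N² ≡ 4 (mod 14).

(⇐) This fails: take N = 12. Then 12² = 144 ≡ 4 (mod 14), yet 12 ≡ 12 (mod 14), not 2.

Only the forward direction holds.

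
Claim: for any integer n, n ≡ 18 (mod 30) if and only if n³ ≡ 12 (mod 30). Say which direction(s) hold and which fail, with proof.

Both directions hold.

(⇒) Suppose n ≡ 18 (mod 30). Write n = 30j + 18. Then (30j + 18)³ = 27000j³ + 48600j² + 29160j + 5832 = 30(900j³ + 1620j² + 972j + 194) + 12, so n³ ≡ 12 (mod 30).

(⇐) Conversely, suppose n³ ≡ 12 (mod 30). The only residue r in {0, …, 29} with r³ ≡ 12 (mod 30) is r = 18, so n ≡ 18 (mod 30).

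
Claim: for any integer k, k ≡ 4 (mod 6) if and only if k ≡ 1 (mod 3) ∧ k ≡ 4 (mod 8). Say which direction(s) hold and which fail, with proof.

(⇐) If k ≡ 1 (mod 3) and k ≡ 4 (mod 8), then by the Chinese remainder theorem k ≡ 4 (mod 24). Since 4 ≡ 4 (mod 6) and 6 ∣ 24, we get k ≡ 4 (mod 6).

(⇒) This fails: k = 16 gives 16 ≡ 4 (mod 6) but 16 ≡ 0 (mod 8), so the conjunction on the right does not hold.

The forward direction fails; the converse holds.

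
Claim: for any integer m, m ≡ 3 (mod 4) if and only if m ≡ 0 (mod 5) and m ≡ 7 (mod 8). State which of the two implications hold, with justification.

[⇒] This fails: m = 3 gives 3 ≡ 3 (mod 4) but 3 ≡ 3 (mod 5), so the conjunction on the right does not hold.

[⇐] Conversely, if m ≡ 0 (mod 5) and m ≡ 7 (mod 8), then by the Chinese remainder theorem m ≡ 15 (mod 40). Since 15 ≡ 3 (mod 4) and 4 ∣ 40, we get m ≡ 3 (mod 4).

(⇒) fails; (⇐) holds.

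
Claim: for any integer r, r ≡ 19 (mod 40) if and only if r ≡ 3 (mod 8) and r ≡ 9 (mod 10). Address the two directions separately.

Forward direction. Suppose r ≡ 19 (mod 40); write r = 40j + 19. Since 8 ∣ 40, reducing mod 8 gives r ≡ 19 ≡ 3 (mod 8); since 10 ∣ 40, reducing mod 10 gives r ≡ 19 ≡ 9 (mod 10).

Converse. If r ≡ 3 (mod 8) and r ≡ 9 (mod 10), then by the Chinese remainder theorem r ≡ 19 (mod 40). This is exactly r ≡ 19 (mod 40).

Both directions hold.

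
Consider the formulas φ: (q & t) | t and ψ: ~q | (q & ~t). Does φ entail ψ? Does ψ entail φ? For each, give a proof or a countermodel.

(⇒) fails and (⇐) fails.

Forward direction. This fails. Under q = T, t = T, the left side is true but the right side is false.

Converse. This fails. Under q = F, t = F, the left side is false but the right side is true.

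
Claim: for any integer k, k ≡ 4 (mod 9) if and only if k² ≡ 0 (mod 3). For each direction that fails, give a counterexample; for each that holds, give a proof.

(⇒) This fails: take k = 4. Then 4 ≡ 4 (mod 9), but 4² = 16 ≡ 1 (mod 3), not 0.

(⇐) This fails: take k = 0. Then 0² = 0 ≡ 0 (mod 3), yet 0 ≡ 0 (mod 9), not 4.

Both directions fail.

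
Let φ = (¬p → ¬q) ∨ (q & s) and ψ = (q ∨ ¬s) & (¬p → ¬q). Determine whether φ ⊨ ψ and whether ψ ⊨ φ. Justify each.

Only the converse holds.

(⟹) This fails. Under q = F, s = T, p = F, the left side is true but the right side is false.

(⟸) Assume the antecedent. If q is true, the antecedent forces (q = T, s = F, p = T) or (q = T, s = T, p = T), and (¬p → ¬q) ∨ (q & s) holds there. If q is false, (¬p → ¬q) ∨ (q & s) reduces to true regardless of the other variables. Either way (¬p → ¬q) ∨ (q & s) holds.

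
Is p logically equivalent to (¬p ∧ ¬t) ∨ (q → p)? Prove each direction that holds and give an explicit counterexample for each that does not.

Only the forward implication holds.

(→) Assume the antecedent. If p is true, (¬p ∧ ¬t) ∨ (q → p) reduces to true regardless of the other variables. If p is false, the antecedent cannot hold. Either way (¬p ∧ ¬t) ∨ (q → p) holds.

(←) This fails. Under p = F, q = F, t = F, the left side is false but the right side is true.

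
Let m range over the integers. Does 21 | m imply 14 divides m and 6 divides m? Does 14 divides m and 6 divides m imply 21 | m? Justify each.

(←) Suppose 14 ∣ m and 6 ∣ m. Any common multiple of 14 and 6 is a multiple of their lcm; here lcm(14, 6) = 14·6/gcd(14, 6) = 84/2 = 42, so 42 ∣ m. Since 21 ∣ 42, it follows that 21 ∣ m.

(→) This fails: take m = 21. Certainly 21 ∣ 21, but 14 ∤ 21.

Only the converse holds.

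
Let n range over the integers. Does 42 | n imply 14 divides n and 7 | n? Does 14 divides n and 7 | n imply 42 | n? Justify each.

Only the forward implication holds.

(⟹) If 42 ∣ n, write n = 42q. Since 42 = 3·14, n = 14·(3q), so 14 ∣ n; and since 42 = 6·7, n = 7·(6q), so 7 ∣ n.

(⟸) This fails: take n = 14. Both 14 ∣ 14 and 7 ∣ 14, yet 14 is not a multiple of 42 (since 14 = 0·42 + 14), so 42 ∤ 14.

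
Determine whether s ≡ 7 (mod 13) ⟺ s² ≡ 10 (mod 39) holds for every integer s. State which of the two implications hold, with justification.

Forward direction. This fails: take s = 33. Then 33 ≡ 7 (mod 13), but 33² = 1089 ≡ 36 (mod 39), not 10.

Converse. This fails: take s = 19. Then 19² = 361 ≡ 10 (mod 39), yet 19 ≡ 6 (mod 13), not 7.

Both directions fail.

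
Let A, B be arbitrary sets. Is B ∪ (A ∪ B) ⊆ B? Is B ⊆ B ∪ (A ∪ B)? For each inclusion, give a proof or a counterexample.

(⊆) fails; (⊇) holds.

(⊆) This inclusion fails. Take A = {1}, B = ∅; then 1 ∈ B ∪ (A ∪ B) but 1 ∉ B.

(⊇) Let x ∈ B. Then either x ∈ B and x ∉ A; or x ∈ A ∩ B. In each case x ∈ B ∪ (A ∪ B), so B ⊆ B ∪ (A ∪ B).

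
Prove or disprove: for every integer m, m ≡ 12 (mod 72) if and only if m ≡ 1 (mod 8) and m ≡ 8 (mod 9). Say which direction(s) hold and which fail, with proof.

(⟹) This fails: m = 12 gives 12 ≡ 12 (mod 72) but 12 ≡ 4 (mod 8), so the conjunction on the right does not hold.

(⟸) This fails: m = 17 satisfies both congruences on the right (17 ≡ 1 mod 8 and 17 ≡ 8 mod 9) yet 17 ≡ 17 (mod 72), not 12.

Neither direction holds.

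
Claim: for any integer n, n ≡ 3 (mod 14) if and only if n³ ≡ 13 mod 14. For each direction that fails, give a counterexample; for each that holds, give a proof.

Forward direction. Suppose n ≡ 3 (mod 14). Write n = 14j + 3. Then (14j + 3)³ = 2744j³ + 1764j² + 378j + 27 = 14(196j³ + 126j² + 27j + 1) + 13, so n³ ≡ 13 (mod 14).

Converse. This fails: take n = 5. Then 5³ = 125 ≡ 13 (mod 14), yet 5 ≡ 5 (mod 14), not 3.

(⇒) holds; (⇐) fails.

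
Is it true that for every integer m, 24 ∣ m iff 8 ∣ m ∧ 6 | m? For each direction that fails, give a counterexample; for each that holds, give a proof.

Both directions hold; the statement is true.

[⇒] If 24 ∣ m, write m = 24q. Since 24 = 3·8, m = 8·(3q), so 8 ∣ m; and since 24 = 4·6, m = 6·(4q), so 6 ∣ m.

[⇐] Suppose 8 ∣ m and 6 ∣ m. Any common multiple of 8 and 6 is a multiple of their lcm; here lcm(8, 6) = 8·6/gcd(8, 6) = 48/2 = 24, so 24 ∣ m.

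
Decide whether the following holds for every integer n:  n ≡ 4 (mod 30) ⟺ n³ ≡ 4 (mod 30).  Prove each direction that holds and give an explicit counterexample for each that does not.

(→) Suppose n ≡ 4 (mod 30). Write n = 30j + 4. Then (30j + 4)³ = 27000j³ + 10800j² + 1440j + 64 = 30(900j³ + 360j² + 48j + 2) + 4, so n³ ≡ 4 (mod 30).

(←) Conversely, suppose n³ ≡ 4 (mod 30). The only residue r in {0, …, 29} with r³ ≡ 4 (mod 30) is r = 4, so n ≡ 4 (mod 30).

Both implications hold.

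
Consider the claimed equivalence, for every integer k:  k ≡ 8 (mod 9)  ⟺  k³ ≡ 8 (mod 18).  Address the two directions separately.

Both directions fail.

(⟹) This fails: take k = 17. Then 17 ≡ 8 (mod 9), but 17³ = 4913 ≡ 17 (mod 18), not 8.

(⟸) This fails: take k = 2. Then 2³ = 8 ≡ 8 (mod 18), yet 2 ≡ 2 (mod 9), not 8.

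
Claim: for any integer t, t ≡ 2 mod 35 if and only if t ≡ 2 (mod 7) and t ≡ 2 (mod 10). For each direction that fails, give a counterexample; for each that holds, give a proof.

Only the converse holds.

Forward direction. This fails: t = 37 gives 37 ≡ 2 (mod 35) but 37 ≡ 7 (mod 10), so the conjunction on the right does not hold.

Converse. If t ≡ 2 (mod 7) and t ≡ 2 (mod 10), then by the Chinese remainder theorem t ≡ 2 (mod 70). Since 2 ≡ 2 (mod 35) and 35 ∣ 70, we get t ≡ 2 (mod 35).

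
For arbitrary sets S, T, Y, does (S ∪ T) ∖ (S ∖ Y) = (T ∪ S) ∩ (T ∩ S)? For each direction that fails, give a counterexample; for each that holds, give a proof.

Neither inclusion holds.

Forward inclusion. This inclusion fails. Take S = ∅, T = {1}, Y = ∅; then 1 ∈ (S ∪ T) ∖ (S ∖ Y) but 1 ∉ (T ∪ S) ∩ (T ∩ S).

Reverse inclusion. This inclusion fails. Take S = {1}, T = {1}, Y = ∅; then 1 ∈ (T ∪ S) ∩ (T ∩ S) but 1 ∉ (S ∪ T) ∖ (S ∖ Y).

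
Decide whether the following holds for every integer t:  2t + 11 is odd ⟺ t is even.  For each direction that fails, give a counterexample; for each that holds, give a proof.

(←) Suppose t is even. Since 2 is even, 2t is even for every t, so 2t + 11 has the same parity as 11, which is odd. Hence 2t + 11 is odd.

(→) This fails: take t = 5. Then 2t + 11 = 21, which is odd, yet t = 5 is odd, not even.

Only the reverse direction holds.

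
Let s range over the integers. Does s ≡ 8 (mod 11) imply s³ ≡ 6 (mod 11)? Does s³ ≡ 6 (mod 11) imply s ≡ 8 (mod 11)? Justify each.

The biconditional holds.

(⟹) Suppose s ≡ 8 (mod 11). Write s = 11j + 8. Then (11j + 8)³ = 1331j³ + 2904j² + 2112j + 512 = 11(121j³ + 264j² + 192j + 46) + 6, so s³ ≡ 6 (mod 11).

(⟸) For the converse, argue contrapositively. If s ≢ 8 (mod 11), then s is congruent to one of 0, 1, 2, 3, 4, 5, 6, 7, 9, 10 modulo 11, and these give s³ ≡ 0, 1, 8, 5, 9, 4, 7, 2, 3, 10 respectively — never 6.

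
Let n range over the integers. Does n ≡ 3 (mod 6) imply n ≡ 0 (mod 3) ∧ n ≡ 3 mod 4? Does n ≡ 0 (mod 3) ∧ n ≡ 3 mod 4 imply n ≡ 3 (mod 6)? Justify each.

The forward direction fails; the converse holds.

Forward direction. This fails: n = 9 gives 9 ≡ 3 (mod 6) but 9 ≡ 1 (mod 4), so the conjunction on the right does not hold.

Converse. If n ≡ 0 (mod 3) and n ≡ 3 (mod 4), then by the Chinese remainder theorem n ≡ 3 (mod 12). Since 3 ≡ 3 (mod 6) and 6 ∣ 12, we get n ≡ 3 (mod 6).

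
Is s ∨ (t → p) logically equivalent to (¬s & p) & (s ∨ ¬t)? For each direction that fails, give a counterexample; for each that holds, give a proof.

(⟸) Assume the antecedent. If p is true, s ∨ (t → p) reduces to true regardless of the other variables. If p is false, the antecedent cannot hold. Either way s ∨ (t → p) holds.

(⟹) This fails. Under p = F, t = F, s = F, the left side is true but the right side is false.

Only the converse holds.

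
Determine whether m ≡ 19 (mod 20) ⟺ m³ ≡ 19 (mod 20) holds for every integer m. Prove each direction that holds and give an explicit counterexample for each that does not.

(⇒) Suppose m ≡ 19 (mod 20). Write m = 20j + 19. Then (20j + 19)³ = 8000j³ + 22800j² + 21660j + 6859 = 20(400j³ + 1140j² + 1083j + 342) + 19, so m³ ≡ 19 (mod 20).

(⇐) Conversely, suppose m³ ≡ 19 (mod 20). The only residue r in {0, …, 19} with r³ ≡ 19 (mod 20) is r = 19, so m ≡ 19 (mod 20).

Equivalent; both directions hold.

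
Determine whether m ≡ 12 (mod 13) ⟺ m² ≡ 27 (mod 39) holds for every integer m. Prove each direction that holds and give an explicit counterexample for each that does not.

Both directions fail.

Forward direction. This fails: take m = 25. Then 25 ≡ 12 (mod 13), but 25² = 625 ≡ 1 (mod 39), not 27.

Converse. This fails: take m = 27. Then 27² = 729 ≡ 27 (mod 39), yet 27 ≡ 1 (mod 13), not 12.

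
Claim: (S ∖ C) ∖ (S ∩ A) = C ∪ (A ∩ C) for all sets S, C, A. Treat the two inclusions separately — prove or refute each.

(⊆) fails and (⊇) fails.

Forward inclusion. This inclusion fails. Take S = {1}, C = ∅, A = ∅; then 1 ∈ (S ∖ C) ∖ (S ∩ A) but 1 ∉ C ∪ (A ∩ C).

Reverse inclusion. This inclusion fails. Take S = ∅, C = {1}, A = ∅; then 1 ∈ C ∪ (A ∩ C) but 1 ∉ (S ∖ C) ∖ (S ∩ A).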